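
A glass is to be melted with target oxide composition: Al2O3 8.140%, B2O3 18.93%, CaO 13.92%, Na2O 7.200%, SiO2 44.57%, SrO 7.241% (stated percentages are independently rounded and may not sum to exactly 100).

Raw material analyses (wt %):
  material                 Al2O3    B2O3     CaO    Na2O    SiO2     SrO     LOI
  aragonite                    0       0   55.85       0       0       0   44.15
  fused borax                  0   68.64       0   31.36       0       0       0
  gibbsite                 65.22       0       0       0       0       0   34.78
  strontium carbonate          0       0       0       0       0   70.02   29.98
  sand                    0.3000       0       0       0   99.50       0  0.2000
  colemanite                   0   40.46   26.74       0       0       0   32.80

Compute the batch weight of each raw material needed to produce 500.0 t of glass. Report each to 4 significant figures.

All arithmetic maintains full float precision end to end. Rounding to four significant digits extends to each in-between result as shown. A single rounding completes each reported number; all derived quantities (yield, the six compositions, ignition loss, the totals, net glass mass) are rebuilt starting from the weights per 500.0 t of glass at full precision as they appear in the question or the answer.
Oxide-by-oxide targets in 500.0 t glass:
  Al2O3: 8.140% × 500.0 = 40.70 t
  B2O3: 18.93% × 500.0 = 94.65 t
  CaO: 13.92% × 500.0 = 69.60 t
  Na2O: 7.200% × 500.0 = 36.00 t
  SiO2: 44.57% × 500.0 = 222.8 t
  SrO: 7.241% × 500.0 = 36.20 t
Checking each oxide sum applying the batch weights above, at the basis given (delivered sums recover each target inside rounding margins):
  Al2O3: 61.37·0.6522 + 224.0·0.003000 = 40.70 t (target 40.70 t)
  B2O3: 114.8·0.6864 + 39.18·0.4046 = 94.65 t (target 94.65 t)
  CaO: 105.9·0.5585 + 39.18·0.2674 = 69.62 t (target 69.60 t)
  Na2O: 114.8·0.3136 = 36.00 t (target 36.00 t)
  SiO2: 224.0·0.9950 = 222.9 t (target 222.8 t)
  SrO: 51.71·0.7002 = 36.21 t (target 36.20 t)
Glass mass check: Σ batch − LOI loss = 500.1 t (per-oxide target masses sum to 500.0 t; stated basis 500.0 t — differing by rounding only).
Adding the batch up: Σ batch = 597.0 t; Σ batch·LOI gives LOI loss = 96.90 t; as yield: glass ÷ batch → 83.77%.

Batch per 500.0 t glass:
  aragonite: 105.9 t
  fused borax: 114.8 t
  gibbsite: 61.37 t
  strontium carbonate: 51.71 t
  sand: 224.0 t
  colemanite: 39.18 t
Total batch = 597.0 t; LOI loss = 96.90 t; yield = 83.77%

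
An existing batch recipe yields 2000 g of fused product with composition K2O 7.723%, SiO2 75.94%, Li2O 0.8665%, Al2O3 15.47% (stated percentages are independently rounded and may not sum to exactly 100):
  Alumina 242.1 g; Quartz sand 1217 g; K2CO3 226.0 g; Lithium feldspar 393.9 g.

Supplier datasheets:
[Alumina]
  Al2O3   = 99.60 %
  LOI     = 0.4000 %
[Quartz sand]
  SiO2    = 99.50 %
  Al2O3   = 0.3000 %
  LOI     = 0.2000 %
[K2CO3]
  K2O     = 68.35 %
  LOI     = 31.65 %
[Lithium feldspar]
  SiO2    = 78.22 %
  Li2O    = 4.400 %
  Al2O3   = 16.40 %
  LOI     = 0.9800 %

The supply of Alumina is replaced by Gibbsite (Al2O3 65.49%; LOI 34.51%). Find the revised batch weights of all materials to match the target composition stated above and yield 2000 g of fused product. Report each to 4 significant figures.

Revised batch per 2000 g fused product:
  Gibbsite: 368.2 g
  Quartz sand: 1217 g
  K2CO3: 226.0 g
  Lithium feldspar: 393.9 g
Total batch = 2205 g; LOI loss = 204.9 g

Rounding to 4 significant figures extends to every intermediate as displayed. Every computation carries full precision end to end — every reported result is rounded a single time — all derived quantities are carried at exact precision (the yield, the four compositions, LOI, the totals, glass mass) starting from the weights at 2000 g of glass exactly as shown in the problem or answer text.
Oxide-by-oxide targets in 2000 g fused product:
  K2O: 7.723% × 2000 = 154.5 g
  SiO2: 75.94% × 2000 = 1519 g
  Li2O: 0.8665% × 2000 = 17.33 g
  Al2O3: 15.47% × 2000 = 309.4 g
Sums-versus-targets review given the weights on record, relative to the basis at hand (every target is met by its sum up to rounding of the answer):
  K2O: 226.0·0.6835 = 154.5 g (target 154.5 g)
  SiO2: 1217·0.9950 + 393.9·0.7822 = 1519 g (target 1519 g)
  Li2O: 393.9·0.04400 = 17.33 g (target 17.33 g)
  Al2O3: 368.2·0.6549 + 1217·0.003000 + 393.9·0.1640 = 309.4 g (target 309.4 g)
The glass-mass cross-check: the batch minus its LOI: 2000 g (the targets, summed, come to 2000 g; the stated basis being 2000 g — differing by rounding only).
Adding the batch up: Σ batch = 2205 g; ignition loss, Σ(batch × LOI) = 204.9 g; glass ÷ batch gives a yield of 90.71%.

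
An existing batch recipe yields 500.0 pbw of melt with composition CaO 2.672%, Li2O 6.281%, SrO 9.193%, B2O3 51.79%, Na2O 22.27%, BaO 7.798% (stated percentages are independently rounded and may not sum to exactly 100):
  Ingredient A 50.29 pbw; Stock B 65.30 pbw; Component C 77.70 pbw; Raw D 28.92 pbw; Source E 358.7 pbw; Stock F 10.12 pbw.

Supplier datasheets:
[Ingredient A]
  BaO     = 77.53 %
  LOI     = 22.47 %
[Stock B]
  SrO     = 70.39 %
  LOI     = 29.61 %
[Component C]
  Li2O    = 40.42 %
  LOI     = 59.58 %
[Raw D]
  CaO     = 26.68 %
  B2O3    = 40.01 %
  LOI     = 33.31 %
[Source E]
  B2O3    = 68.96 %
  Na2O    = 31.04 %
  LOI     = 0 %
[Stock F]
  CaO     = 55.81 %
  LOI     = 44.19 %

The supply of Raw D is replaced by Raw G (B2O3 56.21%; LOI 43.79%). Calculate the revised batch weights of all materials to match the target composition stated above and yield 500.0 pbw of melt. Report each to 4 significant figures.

Working values are shown with 4-significant-figure rounding on the page; the whole derivation holds exact precision throughout; a single rounding produces every reported figure; the derived quantities, which include the six compositions, yield, ignition loss, totals, glass mass, are carried in exact precision, as they appear in the question or the answer, using the weight values for 500.0 pbw of glass.
Target masses of each oxide per 500.0 pbw melt:
  CaO: 2.672% × 500.0 = 13.36 pbw
  Li2O: 6.281% × 500.0 = 31.40 pbw
  SrO: 9.193% × 500.0 = 45.96 pbw
  B2O3: 51.79% × 500.0 = 259.0 pbw
  Na2O: 22.27% × 500.0 = 111.4 pbw
  BaO: 7.798% × 500.0 = 38.99 pbw
Sums-versus-targets review per the reported batch figures, against the basis in use (sum by sum, the targets are met given rounding of the digits):
  CaO: 23.94·0.5581 = 13.36 pbw (target 13.36 pbw)
  Li2O: 77.70·0.4042 = 31.41 pbw (target 31.40 pbw)
  SrO: 65.30·0.7039 = 45.96 pbw (target 45.96 pbw)
  B2O3: 20.58·0.5621 + 358.7·0.6896 = 258.9 pbw (target 259.0 pbw)
  Na2O: 358.7·0.3104 = 111.3 pbw (target 111.4 pbw)
  BaO: 50.29·0.7753 = 38.99 pbw (target 38.99 pbw)
Glass-mass closure: the batch minus its LOI: 500.0 pbw (the targets, summed, come to 500.0 pbw; basis as stated: 500.0 pbw — rounding explains the deltas).
Adding the batch up: Σ batch = 596.5 pbw; LOI removed, Σ of batch·LOI: 96.52 pbw; the yield ratio, glass ÷ batch: 83.82%.

Revised batch per 500.0 pbw melt:
  Ingredient A: 50.29 pbw
  Stock B: 65.30 pbw
  Component C: 77.70 pbw
  Raw G: 20.58 pbw
  Source E: 358.7 pbw
  Stock F: 23.94 pbw
Total batch = 596.5 pbw; LOI loss = 96.52 pbw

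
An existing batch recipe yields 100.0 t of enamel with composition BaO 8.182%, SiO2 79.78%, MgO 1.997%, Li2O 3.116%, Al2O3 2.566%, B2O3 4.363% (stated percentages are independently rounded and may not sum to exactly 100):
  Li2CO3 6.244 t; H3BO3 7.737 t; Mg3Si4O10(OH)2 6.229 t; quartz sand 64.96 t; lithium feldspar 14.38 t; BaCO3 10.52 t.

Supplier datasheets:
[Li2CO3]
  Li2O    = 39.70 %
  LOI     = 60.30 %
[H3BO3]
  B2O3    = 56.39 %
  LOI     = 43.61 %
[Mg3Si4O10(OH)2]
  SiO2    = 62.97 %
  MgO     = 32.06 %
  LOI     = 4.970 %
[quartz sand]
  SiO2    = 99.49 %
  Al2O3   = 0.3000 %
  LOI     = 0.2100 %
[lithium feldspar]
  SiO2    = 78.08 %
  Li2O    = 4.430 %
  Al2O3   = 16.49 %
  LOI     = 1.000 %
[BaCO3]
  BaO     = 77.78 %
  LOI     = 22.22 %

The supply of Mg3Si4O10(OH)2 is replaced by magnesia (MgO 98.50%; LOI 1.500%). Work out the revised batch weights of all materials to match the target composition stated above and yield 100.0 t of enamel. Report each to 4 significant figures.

Values along the way are rounded to 4 significant digits when quoted. Each numeric step holds full float precision at each step. Each reported value undergoes a single rounding; all derived quantities (six oxide percentages, totals, LOI, net glass mass, the yield) are rebuilt at full precision from the weighed amounts for 100.0 t of glass exactly as printed in problem or answer.
Oxide mass targets, per 100.0 t enamel:
  BaO: 8.182% × 100.0 = 8.182 t
  SiO2: 79.78% × 100.0 = 79.78 t
  MgO: 1.997% × 100.0 = 1.997 t
  Li2O: 3.116% × 100.0 = 3.116 t
  Al2O3: 2.566% × 100.0 = 2.566 t
  B2O3: 4.363% × 100.0 = 4.363 t
Mass-balance tally per oxide on the weights just shown, at the basis given (oxide sums agree with the targets within answer rounding):
  BaO: 10.52·0.7778 = 8.182 t (target 8.182 t)
  SiO2: 68.96·0.9949 + 14.31·0.7808 = 79.78 t (target 79.78 t)
  MgO: 2.027·0.9850 = 1.997 t (target 1.997 t)
  Li2O: 6.252·0.3970 + 14.31·0.04430 = 3.116 t (target 3.116 t)
  Al2O3: 68.96·0.003000 + 14.31·0.1649 = 2.567 t (target 2.566 t)
  B2O3: 7.737·0.5639 = 4.363 t (target 4.363 t)
Mass balance on the glass: batch total minus LOI = 100.0 t (targets for the oxides total 100.0 t; against the stated basis, 100.0 t — differing by rounding only).
Whole-batch sum: Σ batch = 109.8 t; Σ batch·LOI gives LOI loss = 9.800 t; yield: glass divided by total = 91.08%.

Revised batch per 100.0 t enamel:
  Li2CO3: 6.252 t
  H3BO3: 7.737 t
  magnesia: 2.027 t
  quartz sand: 68.96 t
  lithium feldspar: 14.31 t
  BaCO3: 10.52 t
Total batch = 109.8 t; LOI loss = 9.800 t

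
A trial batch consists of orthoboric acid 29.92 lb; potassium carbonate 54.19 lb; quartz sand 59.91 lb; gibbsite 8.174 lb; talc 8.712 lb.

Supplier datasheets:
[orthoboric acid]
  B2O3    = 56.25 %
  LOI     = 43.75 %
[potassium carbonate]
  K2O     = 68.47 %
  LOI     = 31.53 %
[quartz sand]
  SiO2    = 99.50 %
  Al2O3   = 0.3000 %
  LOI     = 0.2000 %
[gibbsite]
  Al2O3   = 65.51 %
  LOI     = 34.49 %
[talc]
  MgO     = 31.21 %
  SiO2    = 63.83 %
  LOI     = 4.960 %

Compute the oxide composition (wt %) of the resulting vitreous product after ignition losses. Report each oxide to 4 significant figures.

Glass mass = 127.4 lb (batch 160.9 − LOI 33.55).
Composition: MgO 2.135%, SiO2 51.17%, B2O3 13.21%, Al2O3 4.346%, K2O 29.13%

All internal work carries full float precision in every operation. The intermediate values are printed (rounded to four significant digits) between the steps; every reported result takes a single rounding — derived quantities are re-derived at full precision (the totals, yield, glass mass, the five compositions, LOI) starting from the weights per 127.4 lb of glass, precisely as stated by the problem or answer text.
What the batch supplies per oxide:
  MgO: 8.712·0.3121 = 2.719 lb
  SiO2: 59.91·0.9950 + 8.712·0.6383 = 65.17 lb
  B2O3: 29.92·0.5625 = 16.83 lb
  Al2O3: 59.91·0.003000 + 8.174·0.6551 = 5.535 lb
  K2O: 54.19·0.6847 = 37.10 lb
LOI: 29.92·0.4375 + 54.19·0.3153 + 59.91·0.002000 + 8.174·0.3449 + 8.712·0.04960 = 33.55 lb
Glass = total batch minus LOI = 160.9 − 33.55 = 127.4 lb (equal to the oxide-mass sum)
wt % = oxide mass / glass mass × 100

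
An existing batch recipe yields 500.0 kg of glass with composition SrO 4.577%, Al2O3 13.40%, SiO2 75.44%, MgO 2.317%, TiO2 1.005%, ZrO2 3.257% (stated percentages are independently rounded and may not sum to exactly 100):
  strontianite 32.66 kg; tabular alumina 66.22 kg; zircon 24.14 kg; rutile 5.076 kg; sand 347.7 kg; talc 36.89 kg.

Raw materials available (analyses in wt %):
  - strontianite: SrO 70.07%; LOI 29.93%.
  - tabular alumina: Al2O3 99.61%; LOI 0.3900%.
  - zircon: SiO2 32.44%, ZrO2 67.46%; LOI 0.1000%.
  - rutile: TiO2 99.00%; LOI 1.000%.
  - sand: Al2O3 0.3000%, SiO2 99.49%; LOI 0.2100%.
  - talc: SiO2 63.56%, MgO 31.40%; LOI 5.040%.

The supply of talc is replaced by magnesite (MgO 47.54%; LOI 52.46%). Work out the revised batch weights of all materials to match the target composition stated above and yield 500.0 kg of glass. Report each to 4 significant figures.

Each numeric step holds full float precision at every stage; the intermediate values are displayed (rounded to four significant figures) when written out; each reported result sees exactly one rounding — the derived quantities, which include totals, yield, glass mass, LOI, six oxide percentages, are recomputed in exact precision, as given in the problem or the answer, from the batch weights at 500.0 kg of glass.
Target oxide masses per 500.0 kg glass:
  SrO: 4.577% × 500.0 = 22.88 kg
  Al2O3: 13.40% × 500.0 = 67.00 kg
  SiO2: 75.44% × 500.0 = 377.2 kg
  MgO: 2.317% × 500.0 = 11.58 kg
  TiO2: 1.005% × 500.0 = 5.025 kg
  ZrO2: 3.257% × 500.0 = 16.28 kg
Checking each oxide sum on the weights just shown, for the quoted basis mass (sums match the target masses modulo rounding of the values):
  SrO: 32.66·0.7007 = 22.88 kg (target 22.88 kg)
  Al2O3: 66.14·0.9961 + 371.3·0.003000 = 67.00 kg (target 67.00 kg)
  SiO2: 24.14·0.3244 + 371.3·0.9949 = 377.2 kg (target 377.2 kg)
  MgO: 24.37·0.4754 = 11.59 kg (target 11.58 kg)
  TiO2: 5.076·0.9900 = 5.025 kg (target 5.025 kg)
  ZrO2: 24.14·0.6746 = 16.28 kg (target 16.28 kg)
Glass-mass bookkeeping: Σ batch − LOI loss = 500.0 kg (targets for the oxides total 500.0 kg; basis as stated: 500.0 kg — differing by rounding only).
Total batch = Σ batch = 523.7 kg; Σ batch·LOI gives LOI loss = 23.67 kg; as yield: glass ÷ batch → 95.48%.

Revised batch per 500.0 kg glass:
  strontianite: 32.66 kg
  tabular alumina: 66.14 kg
  zircon: 24.14 kg
  rutile: 5.076 kg
  sand: 371.3 kg
  magnesite: 24.37 kg
Total batch = 523.7 kg; LOI loss = 23.67 kg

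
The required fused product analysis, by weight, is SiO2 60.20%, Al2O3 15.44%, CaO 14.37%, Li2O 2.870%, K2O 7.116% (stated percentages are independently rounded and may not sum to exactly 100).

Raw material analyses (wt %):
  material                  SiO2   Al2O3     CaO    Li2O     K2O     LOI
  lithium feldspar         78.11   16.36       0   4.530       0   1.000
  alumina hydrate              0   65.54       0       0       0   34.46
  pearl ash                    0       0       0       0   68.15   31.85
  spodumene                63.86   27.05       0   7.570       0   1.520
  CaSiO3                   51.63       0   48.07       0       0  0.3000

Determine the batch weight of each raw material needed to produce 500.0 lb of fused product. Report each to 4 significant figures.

Batch per 500.0 lb fused product:
  lithium feldspar: 257.6 lb
  alumina hydrate: 38.87 lb
  pearl ash: 52.21 lb
  spodumene: 35.41 lb
  CaSiO3: 149.5 lb
Total batch = 533.6 lb; LOI loss = 33.59 lb; yield = 93.71%

Mid-chain values appear, with 4-significant-figure rounding, between the steps; full float precision is maintained from first step to last. Exactly one rounding is applied to each reported value. All derived quantities (yield, the five compositions, LOI, totals, net glass mass) are re-derived from the batch weights per 500.0 lb of glass in full float precision as set out in problem or answer.
Target oxide masses per 500.0 lb fused product:
  SiO2: 60.20% × 500.0 = 301.0 lb
  Al2O3: 15.44% × 500.0 = 77.20 lb
  CaO: 14.37% × 500.0 = 71.85 lb
  Li2O: 2.870% × 500.0 = 14.35 lb
  K2O: 7.116% × 500.0 = 35.58 lb
A balance pass over the oxides, given the weights on record, on the stated basis (target by target, the sums agree given rounding of the digits):
  SiO2: 257.6·0.7811 + 35.41·0.6386 + 149.5·0.5163 = 301.0 lb (target 301.0 lb)
  Al2O3: 257.6·0.1636 + 38.87·0.6554 + 35.41·0.2705 = 77.20 lb (target 77.20 lb)
  CaO: 149.5·0.4807 = 71.86 lb (target 71.85 lb)
  Li2O: 257.6·0.04530 + 35.41·0.07570 = 14.35 lb (target 14.35 lb)
  K2O: 52.21·0.6815 = 35.58 lb (target 35.58 lb)
Glass mass check: net batch after ignition = 500.0 lb (the targets, summed, come to 500.0 lb; against the stated basis, 500.0 lb — a pure rounding effect).
Total batch = Σ batch = 533.6 lb; the LOI term Σ batch·LOI equals 33.59 lb; as yield: glass ÷ batch → 93.71%.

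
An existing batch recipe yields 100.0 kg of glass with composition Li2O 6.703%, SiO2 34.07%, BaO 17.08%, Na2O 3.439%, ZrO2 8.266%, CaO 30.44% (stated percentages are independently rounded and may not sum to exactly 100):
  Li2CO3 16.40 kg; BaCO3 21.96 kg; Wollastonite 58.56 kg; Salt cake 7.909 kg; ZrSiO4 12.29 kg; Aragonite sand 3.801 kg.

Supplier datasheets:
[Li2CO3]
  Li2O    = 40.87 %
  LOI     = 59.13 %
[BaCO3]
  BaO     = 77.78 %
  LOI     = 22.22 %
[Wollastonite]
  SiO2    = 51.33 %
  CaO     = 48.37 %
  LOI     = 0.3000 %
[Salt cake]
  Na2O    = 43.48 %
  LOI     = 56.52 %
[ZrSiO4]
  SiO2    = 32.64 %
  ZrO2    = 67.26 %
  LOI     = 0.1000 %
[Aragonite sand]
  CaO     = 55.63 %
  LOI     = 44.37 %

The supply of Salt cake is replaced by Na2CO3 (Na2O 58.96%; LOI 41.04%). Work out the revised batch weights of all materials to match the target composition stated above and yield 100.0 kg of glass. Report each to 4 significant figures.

All internal work holds full precision end to end; in-progress results are shown with 4-significant-figure rounding when written out — every reported figure undergoes a single rounding; all derived quantities, including glass mass, ignition loss, six oxide percentages, yield, the totals, are computed starting from the weights per 100.0 kg of glass in full float precision, as set out in question or answer.
Oxide mass targets, per 100.0 kg glass:
  Li2O: 6.703% × 100.0 = 6.703 kg
  SiO2: 34.07% × 100.0 = 34.07 kg
  BaO: 17.08% × 100.0 = 17.08 kg
  Na2O: 3.439% × 100.0 = 3.439 kg
  ZrO2: 8.266% × 100.0 = 8.266 kg
  CaO: 30.44% × 100.0 = 30.44 kg
Per-oxide balance check given the weights on record, relative to the basis at hand (summed amounts equal target values given rounding of the digits):
  Li2O: 16.40·0.4087 = 6.703 kg (target 6.703 kg)
  SiO2: 58.56·0.5133 + 12.29·0.3264 = 34.07 kg (target 34.07 kg)
  BaO: 21.96·0.7778 = 17.08 kg (target 17.08 kg)
  Na2O: 5.833·0.5896 = 3.439 kg (target 3.439 kg)
  ZrO2: 12.29·0.6726 = 8.266 kg (target 8.266 kg)
  CaO: 58.56·0.4837 + 3.801·0.5563 = 30.44 kg (target 30.44 kg)
Auditing the glass mass value: net batch after ignition = 100.0 kg (the targets, summed, come to 100.0 kg; with the basis standing at 100.0 kg — rounding explains the deltas).
Batch grand total — Σ batch = 118.8 kg; ignition loss, Σ(batch × LOI) = 18.85 kg; glass ÷ batch gives a yield of 84.14%.

Revised batch per 100.0 kg glass:
  Li2CO3: 16.40 kg
  BaCO3: 21.96 kg
  Wollastonite: 58.56 kg
  Na2CO3: 5.833 kg
  ZrSiO4: 12.29 kg
  Aragonite sand: 3.801 kg
Total batch = 118.8 kg; LOI loss = 18.85 kg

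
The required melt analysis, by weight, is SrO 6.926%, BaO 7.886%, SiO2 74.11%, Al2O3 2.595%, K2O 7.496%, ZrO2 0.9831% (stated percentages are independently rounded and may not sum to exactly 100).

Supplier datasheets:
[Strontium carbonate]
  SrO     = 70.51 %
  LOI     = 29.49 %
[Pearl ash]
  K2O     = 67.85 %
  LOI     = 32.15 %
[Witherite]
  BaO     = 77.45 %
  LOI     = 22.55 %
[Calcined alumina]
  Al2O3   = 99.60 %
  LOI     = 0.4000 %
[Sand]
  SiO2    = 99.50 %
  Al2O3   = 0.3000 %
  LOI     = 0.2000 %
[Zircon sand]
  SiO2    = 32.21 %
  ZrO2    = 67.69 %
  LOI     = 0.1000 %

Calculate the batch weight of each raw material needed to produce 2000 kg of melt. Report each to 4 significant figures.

Batch per 2000 kg melt:
  Strontium carbonate: 196.5 kg
  Pearl ash: 221.0 kg
  Witherite: 203.6 kg
  Calcined alumina: 47.65 kg
  Sand: 1480 kg
  Zircon sand: 29.05 kg
Total batch = 2178 kg; LOI loss = 178.1 kg; yield = 91.82%

The intermediate values appear, rounded to 4 significant digits, in the printout — every computation holds full precision from start to finish. Every reported result is rounded only once. All derived quantities (the yield, totals, glass mass, the six compositions, LOI) are recomputed from the weighed amounts on 2000 kg of glass in full float precision, as given in the question or the answer.
Oxide-by-oxide targets in 2000 kg melt:
  SrO: 6.926% × 2000 = 138.5 kg
  BaO: 7.886% × 2000 = 157.7 kg
  SiO2: 74.11% × 2000 = 1482 kg
  Al2O3: 2.595% × 2000 = 51.90 kg
  K2O: 7.496% × 2000 = 149.9 kg
  ZrO2: 0.9831% × 2000 = 19.66 kg
Mass-balance tally per oxide on the weights just shown, per the basis as stated (sums match the target masses within answer rounding):
  SrO: 196.5·0.7051 = 138.6 kg (target 138.5 kg)
  BaO: 203.6·0.7745 = 157.7 kg (target 157.7 kg)
  SiO2: 1480·0.9950 + 29.05·0.3221 = 1482 kg (target 1482 kg)
  Al2O3: 47.65·0.9960 + 1480·0.003000 = 51.90 kg (target 51.90 kg)
  K2O: 221.0·0.6785 = 149.9 kg (target 149.9 kg)
  ZrO2: 29.05·0.6769 = 19.66 kg (target 19.66 kg)
Mass balance on the glass: net batch after ignition = 2000 kg (oxide target masses add up to 2000 kg; versus the stated basis of 2000 kg — rounding explains the deltas).
Batch grand total — Σ batch = 2178 kg; the LOI term Σ batch·LOI equals 178.1 kg; yield = glass ÷ total batch = 91.82%.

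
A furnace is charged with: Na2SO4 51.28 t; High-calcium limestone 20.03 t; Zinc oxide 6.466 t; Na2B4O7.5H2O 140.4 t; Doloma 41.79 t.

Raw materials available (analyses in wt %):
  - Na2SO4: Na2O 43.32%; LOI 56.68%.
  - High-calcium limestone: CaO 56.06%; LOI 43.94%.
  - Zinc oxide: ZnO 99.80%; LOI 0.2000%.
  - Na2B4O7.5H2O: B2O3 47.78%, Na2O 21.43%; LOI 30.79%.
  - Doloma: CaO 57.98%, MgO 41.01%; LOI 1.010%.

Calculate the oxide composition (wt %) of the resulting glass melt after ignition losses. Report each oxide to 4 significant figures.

Glass mass = 178.4 t (batch 260.0 − LOI 81.53).
Composition: CaO 19.87%, MgO 9.605%, B2O3 37.60%, ZnO 3.616%, Na2O 29.31%

All internal work runs at exact precision at all times; in-progress results are printed with 4-significant-figure rounding on the page; every reported number is rounded exactly once. The derived quantities are rebuilt in exact precision (the yield, glass mass, ignition loss, the totals, five oxide percentages) starting from the weights at 178.4 t of glass precisely as stated by either problem or answer.
Mass of each oxide from the mix:
  CaO: 20.03·0.5606 + 41.79·0.5798 = 35.46 t
  MgO: 41.79·0.4101 = 17.14 t
  B2O3: 140.4·0.4778 = 67.08 t
  ZnO: 6.466·0.9980 = 6.453 t
  Na2O: 51.28·0.4332 + 140.4·0.2143 = 52.30 t
LOI: 51.28·0.5668 + 20.03·0.4394 + 6.466·0.002000 + 140.4·0.3079 + 41.79·0.01010 = 81.53 t
Glass = total batch minus LOI = 260.0 − 81.53 = 178.4 t (equal to the oxide-mass sum)
percent share: oxide ÷ glass, ×100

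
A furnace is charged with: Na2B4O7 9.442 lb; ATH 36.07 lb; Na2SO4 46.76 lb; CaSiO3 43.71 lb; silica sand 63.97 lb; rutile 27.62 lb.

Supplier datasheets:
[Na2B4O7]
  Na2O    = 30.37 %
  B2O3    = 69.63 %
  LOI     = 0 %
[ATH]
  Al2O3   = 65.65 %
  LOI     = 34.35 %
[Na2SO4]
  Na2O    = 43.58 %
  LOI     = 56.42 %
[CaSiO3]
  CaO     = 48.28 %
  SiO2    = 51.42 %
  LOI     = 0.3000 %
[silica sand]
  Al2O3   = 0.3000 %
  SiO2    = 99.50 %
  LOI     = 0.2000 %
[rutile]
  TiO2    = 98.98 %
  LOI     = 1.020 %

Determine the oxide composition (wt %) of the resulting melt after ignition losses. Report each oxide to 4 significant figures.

All arithmetic carries exact precision from first step to last — values along the way are displayed (rounded to four significant digits) when written out. Every reported result takes a single rounding — all derived quantities are re-derived at full float precision (the totals, ignition loss, net glass mass, the six compositions, yield) from the weighed amounts for 188.3 lb of glass exactly as shown in the problem or the answer.
Delivered oxide masses:
  CaO: 43.71·0.4828 = 21.10 lb
  Na2O: 9.442·0.3037 + 46.76·0.4358 = 23.25 lb
  B2O3: 9.442·0.6963 = 6.574 lb
  Al2O3: 36.07·0.6565 + 63.97·0.003000 = 23.87 lb
  TiO2: 27.62·0.9898 = 27.34 lb
  SiO2: 43.71·0.5142 + 63.97·0.9950 = 86.13 lb
LOI: 36.07·0.3435 + 46.76·0.5642 + 43.71·0.003000 + 63.97·0.002000 + 27.62·0.01020 = 39.31 lb
Glass mass = batch − LOI = 227.6 − 39.31 = 188.3 lb (matching Σ of the oxides)
wt % = 100 × oxide mass / glass mass

Glass mass = 188.3 lb (batch 227.6 − LOI 39.31).
Composition: CaO 11.21%, Na2O 12.35%, B2O3 3.492%, Al2O3 12.68%, TiO2 14.52%, SiO2 45.75%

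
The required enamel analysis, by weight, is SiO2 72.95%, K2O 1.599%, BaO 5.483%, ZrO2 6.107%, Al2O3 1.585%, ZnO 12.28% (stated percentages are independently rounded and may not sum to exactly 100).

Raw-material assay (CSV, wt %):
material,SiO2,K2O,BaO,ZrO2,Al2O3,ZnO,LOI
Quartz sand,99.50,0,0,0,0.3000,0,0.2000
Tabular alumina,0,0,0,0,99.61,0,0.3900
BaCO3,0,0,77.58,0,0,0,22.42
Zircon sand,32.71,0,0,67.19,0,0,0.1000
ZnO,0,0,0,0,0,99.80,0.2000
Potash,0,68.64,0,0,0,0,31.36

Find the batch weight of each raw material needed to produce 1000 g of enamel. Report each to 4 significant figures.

Batch per 1000 g enamel:
  Quartz sand: 703.3 g
  Tabular alumina: 13.79 g
  BaCO3: 70.68 g
  Zircon sand: 90.89 g
  ZnO: 123.0 g
  Potash: 23.30 g
Total batch = 1025 g; LOI loss = 24.95 g; yield = 97.57%

The intermediate values are displayed rounded off to 4 significant digits in the working — all internal work keeps full float precision from start to finish — each reported value is rounded only once. Derived quantities are computed in exact precision (net glass mass, ignition loss, the yield, the six compositions, totals) using the weight values at 1000 g of glass as written in the problem or the answer.
Oxide-by-oxide targets in 1000 g enamel:
  SiO2: 72.95% × 1000 = 729.5 g
  K2O: 1.599% × 1000 = 15.99 g
  BaO: 5.483% × 1000 = 54.83 g
  ZrO2: 6.107% × 1000 = 61.07 g
  Al2O3: 1.585% × 1000 = 15.85 g
  ZnO: 12.28% × 1000 = 122.8 g
Balance tally, oxide-wise, using the reported weights, on the stated basis (every target is met by its sum inside rounding margins):
  SiO2: 703.3·0.9950 + 90.89·0.3271 = 729.5 g (target 729.5 g)
  K2O: 23.30·0.6864 = 15.99 g (target 15.99 g)
  BaO: 70.68·0.7758 = 54.83 g (target 54.83 g)
  ZrO2: 90.89·0.6719 = 61.07 g (target 61.07 g)
  Al2O3: 703.3·0.003000 + 13.79·0.9961 = 15.85 g (target 15.85 g)
  ZnO: 123.0·0.9980 = 122.8 g (target 122.8 g)
Glass-mass bookkeeping: total charge less LOI = 1000 g (targets for the oxides total 1000 g; against the stated basis, 1000 g — differing by rounding only).
Whole-batch sum: Σ batch = 1025 g; the LOI term Σ batch·LOI equals 24.95 g; as yield: glass ÷ batch → 97.57%.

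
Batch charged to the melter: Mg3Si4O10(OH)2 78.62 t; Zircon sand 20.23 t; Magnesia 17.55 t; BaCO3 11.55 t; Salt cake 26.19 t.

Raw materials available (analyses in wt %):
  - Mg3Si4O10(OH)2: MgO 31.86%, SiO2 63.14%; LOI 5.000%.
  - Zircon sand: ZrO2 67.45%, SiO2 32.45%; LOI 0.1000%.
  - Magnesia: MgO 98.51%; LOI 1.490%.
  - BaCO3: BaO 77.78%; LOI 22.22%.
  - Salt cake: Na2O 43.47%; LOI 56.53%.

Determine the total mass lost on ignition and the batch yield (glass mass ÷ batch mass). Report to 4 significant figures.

Full float precision is held throughout; intermediates appear, rounded to 4 significant figures, when written out; every reported number receives exactly one rounding; derived quantities are recomputed in full float precision (glass mass, LOI, five oxide percentages, yield, the totals) from the batch weights on 132.6 t of glass as written in question or answer.
Ignition loss by material:
  Mg3Si4O10(OH)2: 78.62 × 0.05000 = 3.931 t
  Zircon sand: 20.23 × 0.001000 = 0.02023 t
  Magnesia: 17.55 × 0.01490 = 0.2615 t
  BaCO3: 11.55 × 0.2222 = 2.566 t
  Salt cake: 26.19 × 0.5653 = 14.81 t
Total LOI = 21.58 t
Glass = batch − LOI = 154.1 − 21.58 = 132.6 t

LOI loss = 21.58 t; glass = 132.6 t; yield = 86.00%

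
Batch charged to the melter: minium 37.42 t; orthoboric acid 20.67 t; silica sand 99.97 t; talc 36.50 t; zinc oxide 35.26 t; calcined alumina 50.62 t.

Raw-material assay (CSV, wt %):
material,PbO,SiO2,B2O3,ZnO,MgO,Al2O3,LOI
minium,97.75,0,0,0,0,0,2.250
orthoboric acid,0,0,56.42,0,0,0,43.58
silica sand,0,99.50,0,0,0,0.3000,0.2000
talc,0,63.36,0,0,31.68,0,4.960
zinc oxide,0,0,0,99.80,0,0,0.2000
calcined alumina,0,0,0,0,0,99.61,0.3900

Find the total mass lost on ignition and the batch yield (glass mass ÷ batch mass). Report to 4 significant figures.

All arithmetic holds full precision from start to finish. Intermediates appear rounded to 4 significant digits alongside each step; each reported number is rounded a single time; the derived quantities (the six compositions, net glass mass, LOI, the totals, the yield) are re-derived using the weight values on 268.3 t of glass at exact precision exactly as shown in the problem or answer text.
Per-material ignition loss:
  minium: 37.42 × 0.02250 = 0.8419 t
  orthoboric acid: 20.67 × 0.4358 = 9.008 t
  silica sand: 99.97 × 0.002000 = 0.1999 t
  talc: 36.50 × 0.04960 = 1.810 t
  zinc oxide: 35.26 × 0.002000 = 0.07052 t
  calcined alumina: 50.62 × 0.003900 = 0.1974 t
Total LOI = 12.13 t
Glass = batch − LOI = 280.4 − 12.13 = 268.3 t

LOI loss = 12.13 t; glass = 268.3 t; yield = 95.68%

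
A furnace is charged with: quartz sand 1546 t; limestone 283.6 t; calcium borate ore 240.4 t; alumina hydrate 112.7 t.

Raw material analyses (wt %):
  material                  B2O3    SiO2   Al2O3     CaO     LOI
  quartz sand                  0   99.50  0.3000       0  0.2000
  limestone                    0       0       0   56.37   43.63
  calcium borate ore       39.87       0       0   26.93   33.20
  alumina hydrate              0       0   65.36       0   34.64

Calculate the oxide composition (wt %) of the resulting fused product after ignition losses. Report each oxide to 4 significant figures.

Glass mass = 1937 t (batch 2183 − LOI 245.7).
Composition: B2O3 4.948%, SiO2 79.41%, Al2O3 4.042%, CaO 11.60%

Full precision is kept end to end; in-progress results are shown (rounded to four significant digits) as written; every reported number is rounded only once. Derived quantities are computed in full precision (the totals, four oxide percentages, LOI, net glass mass, the yield) from the batch weights for 1937 t of glass as given in the problem or the answer.
Oxide-by-oxide delivered mass:
  B2O3: 240.4·0.3987 = 95.85 t
  SiO2: 1546·0.9950 = 1538 t
  Al2O3: 1546·0.003000 + 112.7·0.6536 = 78.30 t
  CaO: 283.6·0.5637 + 240.4·0.2693 = 224.6 t
LOI: 1546·0.002000 + 283.6·0.4363 + 240.4·0.3320 + 112.7·0.3464 = 245.7 t
batch − LOI leaves glass = 2183 − 245.7 = 1937 t (consistent with Σ oxide mass)
oxide / glass × 100 gives the wt %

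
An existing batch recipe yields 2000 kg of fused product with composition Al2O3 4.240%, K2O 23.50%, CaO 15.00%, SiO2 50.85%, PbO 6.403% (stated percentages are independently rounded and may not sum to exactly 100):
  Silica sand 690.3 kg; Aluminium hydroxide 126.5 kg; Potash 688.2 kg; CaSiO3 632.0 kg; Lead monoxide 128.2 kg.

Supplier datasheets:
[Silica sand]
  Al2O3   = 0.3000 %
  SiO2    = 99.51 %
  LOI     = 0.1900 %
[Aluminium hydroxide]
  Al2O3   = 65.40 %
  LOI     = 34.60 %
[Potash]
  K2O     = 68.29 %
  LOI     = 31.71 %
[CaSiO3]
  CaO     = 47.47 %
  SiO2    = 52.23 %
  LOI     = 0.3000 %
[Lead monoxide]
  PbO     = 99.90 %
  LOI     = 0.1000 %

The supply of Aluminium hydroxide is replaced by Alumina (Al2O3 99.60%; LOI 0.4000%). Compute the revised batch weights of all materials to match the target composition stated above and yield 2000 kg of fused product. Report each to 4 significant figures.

Values along the way are printed rounded to 4 significant figures in the printout; full float precision is kept through the solve — each reported figure takes a single rounding. The derived quantities (glass mass, the totals, LOI, the yield, the five compositions) are carried from the batch weights per 2000 kg of glass in full precision exactly as printed in the question or the answer.
Target oxide masses per 2000 kg fused product:
  Al2O3: 4.240% × 2000 = 84.80 kg
  K2O: 23.50% × 2000 = 470.0 kg
  CaO: 15.00% × 2000 = 300.0 kg
  SiO2: 50.85% × 2000 = 1017 kg
  PbO: 6.403% × 2000 = 128.1 kg
Sums-versus-targets review applying the batch weights above, under the basis named above (target by target, the sums agree exact up to rounding of places):
  Al2O3: 690.3·0.003000 + 83.06·0.9960 = 84.80 kg (target 84.80 kg)
  K2O: 688.2·0.6829 = 470.0 kg (target 470.0 kg)
  CaO: 632.0·0.4747 = 300.0 kg (target 300.0 kg)
  SiO2: 690.3·0.9951 + 632.0·0.5223 = 1017 kg (target 1017 kg)
  PbO: 128.2·0.9990 = 128.1 kg (target 128.1 kg)
Glass-mass bookkeeping: the batch minus its LOI: 2000 kg (per-oxide target masses sum to 2000 kg; with the basis standing at 2000 kg — rounding explains the deltas).
Batch grand total — Σ batch = 2222 kg; ignition loss, Σ(batch × LOI) = 221.9 kg; as yield: glass ÷ batch → 90.01%.

Revised batch per 2000 kg fused product:
  Silica sand: 690.3 kg
  Alumina: 83.06 kg
  Potash: 688.2 kg
  CaSiO3: 632.0 kg
  Lead monoxide: 128.2 kg
Total batch = 2222 kg; LOI loss = 221.9 kg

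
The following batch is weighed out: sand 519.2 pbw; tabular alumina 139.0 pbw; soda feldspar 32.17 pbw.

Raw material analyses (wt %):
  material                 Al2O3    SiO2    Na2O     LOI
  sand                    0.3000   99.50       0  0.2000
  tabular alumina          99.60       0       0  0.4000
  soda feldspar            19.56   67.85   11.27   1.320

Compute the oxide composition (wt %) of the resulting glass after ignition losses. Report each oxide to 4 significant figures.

Glass mass = 688.4 pbw (batch 690.4 − LOI 2.019).
Composition: Al2O3 21.25%, SiO2 78.22%, Na2O 0.5267%

Values along the way appear rounded to four significant digits when written out; all internal work runs at full precision in every operation — each reported result receives exactly one rounding — derived quantities (yield, the totals, glass mass, the three compositions, ignition loss) are rebuilt from the batch weights for 688.4 pbw of glass at exact precision as written in the problem or the answer.
Mass of each oxide from the mix:
  Al2O3: 519.2·0.003000 + 139.0·0.9960 + 32.17·0.1956 = 146.3 pbw
  SiO2: 519.2·0.9950 + 32.17·0.6785 = 538.4 pbw
  Na2O: 32.17·0.1127 = 3.626 pbw
LOI: 519.2·0.002000 + 139.0·0.004000 + 32.17·0.01320 = 2.019 pbw
The glass mass, total less LOI, = 690.4 − 2.019 = 688.4 pbw (= Σ oxide masses)
each wt % is 100 × oxide ÷ glass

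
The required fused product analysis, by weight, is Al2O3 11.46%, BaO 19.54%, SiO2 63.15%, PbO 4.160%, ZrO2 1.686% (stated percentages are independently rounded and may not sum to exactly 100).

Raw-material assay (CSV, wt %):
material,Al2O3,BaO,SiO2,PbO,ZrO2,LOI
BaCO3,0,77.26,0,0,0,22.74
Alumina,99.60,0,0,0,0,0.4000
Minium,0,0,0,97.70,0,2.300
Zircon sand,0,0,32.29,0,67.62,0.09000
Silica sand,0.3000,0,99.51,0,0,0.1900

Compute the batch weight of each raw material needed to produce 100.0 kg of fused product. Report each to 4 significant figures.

All internal work keeps full float precision in every operation — mid-chain values appear (rounded to four significant figures) between the steps; a single rounding completes every reported value. Derived quantities, including the five compositions, yield, the totals, ignition loss, net glass mass, are re-derived starting from the weights at 100.0 kg of glass at full float precision exactly as printed in question or answer.
Per-oxide target masses for 100.0 kg fused product:
  Al2O3: 11.46% × 100.0 = 11.46 kg
  BaO: 19.54% × 100.0 = 19.54 kg
  SiO2: 63.15% × 100.0 = 63.15 kg
  PbO: 4.160% × 100.0 = 4.160 kg
  ZrO2: 1.686% × 100.0 = 1.686 kg
Sums-versus-targets review using the reported weights, under the basis named above (sum by sum, the targets are met once rounding is allowed for):
  Al2O3: 11.32·0.9960 + 62.65·0.003000 = 11.46 kg (target 11.46 kg)
  BaO: 25.29·0.7726 = 19.54 kg (target 19.54 kg)
  SiO2: 2.493·0.3229 + 62.65·0.9951 = 63.15 kg (target 63.15 kg)
  PbO: 4.258·0.9770 = 4.160 kg (target 4.160 kg)
  ZrO2: 2.493·0.6762 = 1.686 kg (target 1.686 kg)
Glass-mass closure: Σ batch − LOI loss = 100.0 kg (the Σ of target masses is 100.0 kg; the stated basis being 100.0 kg — rounding explains the deltas).
Total batch = Σ batch = 106.0 kg; LOI loss = Σ batch·LOI = 6.015 kg; yield = glass ÷ total batch = 94.33%.

Batch per 100.0 kg fused product:
  BaCO3: 25.29 kg
  Alumina: 11.32 kg
  Minium: 4.258 kg
  Zircon sand: 2.493 kg
  Silica sand: 62.65 kg
Total batch = 106.0 kg; LOI loss = 6.015 kg; yield = 94.33%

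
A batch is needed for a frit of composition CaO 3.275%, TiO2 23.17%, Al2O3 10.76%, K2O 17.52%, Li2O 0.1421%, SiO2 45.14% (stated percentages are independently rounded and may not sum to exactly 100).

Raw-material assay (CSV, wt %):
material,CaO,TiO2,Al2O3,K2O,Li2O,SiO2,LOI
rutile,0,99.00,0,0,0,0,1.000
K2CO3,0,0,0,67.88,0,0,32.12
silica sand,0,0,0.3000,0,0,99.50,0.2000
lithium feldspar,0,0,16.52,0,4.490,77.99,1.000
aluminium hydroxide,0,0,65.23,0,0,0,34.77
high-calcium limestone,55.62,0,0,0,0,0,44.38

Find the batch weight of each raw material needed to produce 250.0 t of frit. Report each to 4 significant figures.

Batch per 250.0 t frit:
  rutile: 58.51 t
  K2CO3: 64.53 t
  silica sand: 107.2 t
  lithium feldspar: 7.912 t
  aluminium hydroxide: 38.74 t
  high-calcium limestone: 14.72 t
Total batch = 291.6 t; LOI loss = 41.61 t; yield = 85.73%

All internal work holds exact precision in every operation — working values are rounded to 4 significant figures as shown. Every reported number takes exactly one rounding. Derived quantities, which include net glass mass, the totals, yield, the six compositions, ignition loss, are recomputed at full precision, as set out in either problem or answer, from the batch weights for 250.0 t of glass.
Target masses of each oxide per 250.0 t frit:
  CaO: 3.275% × 250.0 = 8.188 t
  TiO2: 23.17% × 250.0 = 57.92 t
  Al2O3: 10.76% × 250.0 = 26.90 t
  K2O: 17.52% × 250.0 = 43.80 t
  Li2O: 0.1421% × 250.0 = 0.3552 t
  SiO2: 45.14% × 250.0 = 112.8 t
Checking each oxide sum working from each reported weight, at the basis given (each sum matches its target mass modulo rounding of the values):
  CaO: 14.72·0.5562 = 8.187 t (target 8.188 t)
  TiO2: 58.51·0.9900 = 57.92 t (target 57.92 t)
  Al2O3: 107.2·0.003000 + 7.912·0.1652 + 38.74·0.6523 = 26.90 t (target 26.90 t)
  K2O: 64.53·0.6788 = 43.80 t (target 43.80 t)
  Li2O: 7.912·0.04490 = 0.3552 t (target 0.3552 t)
  SiO2: 107.2·0.9950 + 7.912·0.7799 = 112.8 t (target 112.8 t)
The glass-mass cross-check: total batch − LOI = 250.0 t (the targets, summed, come to 250.0 t; with the basis standing at 250.0 t — gaps are rounding artifacts).
Whole-batch sum: Σ batch = 291.6 t; Σ batch·LOI gives LOI loss = 41.61 t; yield, glass over the total, = 85.73%.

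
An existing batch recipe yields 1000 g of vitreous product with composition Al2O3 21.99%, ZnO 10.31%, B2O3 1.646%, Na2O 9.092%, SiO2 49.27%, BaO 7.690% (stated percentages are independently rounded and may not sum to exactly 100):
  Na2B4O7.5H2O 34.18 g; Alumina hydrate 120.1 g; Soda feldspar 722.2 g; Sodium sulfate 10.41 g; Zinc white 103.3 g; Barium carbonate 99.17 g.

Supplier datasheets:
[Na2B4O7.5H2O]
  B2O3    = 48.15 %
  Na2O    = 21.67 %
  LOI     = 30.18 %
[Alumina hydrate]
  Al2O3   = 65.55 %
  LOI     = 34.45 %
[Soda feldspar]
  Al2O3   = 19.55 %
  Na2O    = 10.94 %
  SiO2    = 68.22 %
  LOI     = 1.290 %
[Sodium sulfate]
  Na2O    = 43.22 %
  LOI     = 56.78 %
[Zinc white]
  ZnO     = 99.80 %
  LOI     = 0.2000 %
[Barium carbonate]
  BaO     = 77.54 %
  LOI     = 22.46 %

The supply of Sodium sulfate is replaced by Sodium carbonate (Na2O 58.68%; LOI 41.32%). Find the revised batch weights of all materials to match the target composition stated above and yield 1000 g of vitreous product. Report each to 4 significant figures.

The whole derivation carries exact precision throughout — the intermediate values appear with 4-significant-digit rounding within the worked lines. Each reported result is rounded just once — all derived quantities are recomputed at full float precision (ignition loss, glass mass, totals, the yield, the six compositions) starting from the weights at 1000 g of glass precisely as stated by the problem or answer text.
Oxide mass targets, per 1000 g vitreous product:
  Al2O3: 21.99% × 1000 = 219.9 g
  ZnO: 10.31% × 1000 = 103.1 g
  B2O3: 1.646% × 1000 = 16.46 g
  Na2O: 9.092% × 1000 = 90.92 g
  SiO2: 49.27% × 1000 = 492.7 g
  BaO: 7.690% × 1000 = 76.90 g
Verifying the oxide balance with the batch weights as given, on the stated basis (each sum matches its target mass within answer rounding):
  Al2O3: 120.1·0.6555 + 722.2·0.1955 = 219.9 g (target 219.9 g)
  ZnO: 103.3·0.9980 = 103.1 g (target 103.1 g)
  B2O3: 34.18·0.4815 = 16.46 g (target 16.46 g)
  Na2O: 34.18·0.2167 + 722.2·0.1094 + 7.670·0.5868 = 90.92 g (target 90.92 g)
  SiO2: 722.2·0.6822 = 492.7 g (target 492.7 g)
  BaO: 99.17·0.7754 = 76.90 g (target 76.90 g)
The glass-mass cross-check: whole batch net of LOI = 1000 g (oxide target masses add up to 1000 g; versus the stated basis of 1000 g — differing by rounding only).
Adding the batch up: Σ batch = 1087 g; the LOI term Σ batch·LOI equals 86.66 g; yield: glass divided by total = 92.03%.

Revised batch per 1000 g vitreous product:
  Na2B4O7.5H2O: 34.18 g
  Alumina hydrate: 120.1 g
  Soda feldspar: 722.2 g
  Sodium carbonate: 7.670 g
  Zinc white: 103.3 g
  Barium carbonate: 99.17 g
Total batch = 1087 g; LOI loss = 86.66 g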